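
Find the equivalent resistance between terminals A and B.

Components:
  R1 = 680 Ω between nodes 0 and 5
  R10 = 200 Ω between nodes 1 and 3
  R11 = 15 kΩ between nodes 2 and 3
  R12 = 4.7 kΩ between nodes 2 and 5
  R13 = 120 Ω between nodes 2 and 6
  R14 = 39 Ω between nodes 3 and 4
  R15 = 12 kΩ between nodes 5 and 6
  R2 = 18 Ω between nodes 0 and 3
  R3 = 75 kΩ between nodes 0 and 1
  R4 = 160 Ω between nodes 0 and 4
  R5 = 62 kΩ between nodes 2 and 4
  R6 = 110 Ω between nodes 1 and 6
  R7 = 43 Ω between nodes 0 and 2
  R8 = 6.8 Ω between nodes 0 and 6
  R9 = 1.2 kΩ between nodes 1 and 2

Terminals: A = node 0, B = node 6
The network is not a plain series/parallel combination. Inject a 1 A test current into terminal A (node 0) and return it from terminal B (node 6); then R_eq = V_A / (1 A).
Nodal analysis, taking node 6 as the 0 V reference.
Current source I_test pushes 1 A into node 0 and draws it out of node 6.
KCL at each unknown node (sum of currents leaving = 0; resistances in Ω):
  Node 0: (V_0 - V_5)/680 + (V_0 - V_3)/18 + (V_0 - V_1)/75000 + (V_0 - V_4)/160 + (V_0 - V_2)/43 + (V_0 - 0)/6.8 - 1 = 0
  Node 1: (V_1 - V_0)/75000 + (V_1 - 0)/110 + (V_1 - V_2)/1200 + (V_1 - V_3)/200 = 0
  Node 2: (V_2 - V_0)/43 + (V_2 - V_1)/1200 + (V_2 - V_4)/62000 + (V_2 - V_3)/15000 + (V_2 - V_5)/4700 + (V_2 - 0)/120 = 0
  Node 3: (V_3 - V_0)/18 + (V_3 - V_1)/200 + (V_3 - V_2)/15000 + (V_3 - V_4)/39 = 0
  Node 4: (V_4 - V_0)/160 + (V_4 - V_2)/62000 + (V_4 - V_3)/39 = 0
  Node 5: (V_5 - V_0)/680 + (V_5 - V_2)/4700 + (V_5 - 0)/12000 = 0
Collecting terms (coefficients in siemens):
  0.2336·V_0 - 0.00001333·V_1 - 0.02326·V_2 - 0.05556·V_3 - 0.00625·V_4 - 0.001471·V_5 = 1
  0.01494·V_1 - 0.00001333·V_0 - 0.0008333·V_2 - 0.005·V_3 = 0
  0.03272·V_2 - 0.02326·V_0 - 0.0008333·V_1 - 0.00006667·V_3 - 0.00001613·V_4 - 0.0002128·V_5 = 0
  0.08626·V_3 - 0.05556·V_0 - 0.005·V_1 - 0.00006667·V_2 - 0.02564·V_4 = 0
  0.03191·V_4 - 0.00625·V_0 - 0.00001613·V_2 - 0.02564·V_3 = 0
  0.001767·V_5 - 0.001471·V_0 - 0.0002128·V_2 = 0
Solving these 6 simultaneous equations (Gaussian elimination) gives:
  V_0 = 6.391 V, V_1 = 2.3 V, V_2 = 4.655 V, V_3 = 6.077 V
  V_4 = 6.138 V, V_5 = 5.88 V
R_eq = V_0 / 1 A = 6.391 Ω

Final answer: 6.391 Ω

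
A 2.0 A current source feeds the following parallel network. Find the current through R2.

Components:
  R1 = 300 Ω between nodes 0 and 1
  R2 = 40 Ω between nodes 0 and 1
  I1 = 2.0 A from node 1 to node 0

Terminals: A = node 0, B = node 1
All resistors sit directly between nodes 0 and 1, so they are in parallel and share one voltage V; the full source current 2 A splits among them.
1/R_par = 1/300 + 1/40 = 0.02833 S  =>  R_par = 35.29 Ω
V = I × R_par = 2 × 35.29 = 70.59 V
I_R2 = V/R2 = 70.59/40 = 1.765 A

Final answer: 1.765 A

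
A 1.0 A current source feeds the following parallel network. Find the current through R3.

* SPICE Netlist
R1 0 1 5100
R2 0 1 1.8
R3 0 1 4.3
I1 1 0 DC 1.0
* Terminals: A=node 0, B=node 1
All resistors sit directly between nodes 0 and 1, so they are in parallel and share one voltage V; the full source current 1 A splits among them.
1/R_par = 1/5100 + 1/1.8 + 1/4.3 = 0.7883 S  =>  R_par = 1.269 Ω
V = I × R_par = 1 × 1.269 = 1.269 V
I_R3 = V/R3 = 1.269/4.3 = 0.295 A

Final answer: 0.295 A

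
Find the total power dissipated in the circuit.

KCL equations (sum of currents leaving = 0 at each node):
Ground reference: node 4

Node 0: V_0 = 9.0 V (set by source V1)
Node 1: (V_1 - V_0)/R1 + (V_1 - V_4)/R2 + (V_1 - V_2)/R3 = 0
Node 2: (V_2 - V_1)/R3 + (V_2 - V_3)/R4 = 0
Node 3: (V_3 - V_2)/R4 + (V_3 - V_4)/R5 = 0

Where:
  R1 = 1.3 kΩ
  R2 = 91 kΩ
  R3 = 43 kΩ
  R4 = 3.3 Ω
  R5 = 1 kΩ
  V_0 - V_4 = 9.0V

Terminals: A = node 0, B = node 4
Nodal analysis, taking node 4 as the 0 V reference.
Source V1 fixes V_0 = 9 V.
KCL at each unknown node (sum of currents leaving = 0; resistances in Ω):
  Node 1: (V_1 - 9)/1300 + (V_1 - 0)/91000 + (V_1 - V_2)/43000 = 0
  Node 2: (V_2 - V_1)/43000 + (V_2 - V_3)/3.3 = 0
  Node 3: (V_3 - V_2)/3.3 + (V_3 - 0)/1000 = 0
Collecting terms (coefficients in siemens):
  0.0008035·V_1 - 0.00002326·V_2 = 0.006923
  0.3031·V_2 - 0.00002326·V_1 - 0.303·V_3 = 0
  0.304·V_3 - 0.303·V_2 = 0
Solving these 3 simultaneous equations (Gaussian elimination) gives:
  V_1 = 8.622 V, V_2 = 0.1966 V, V_3 = 0.1959 V
Power in each resistor, P = (ΔV)²/R:
  P_R1 = (9 - 8.622)²/1300 = 0.0001099 W
  P_R2 = (8.622 - 0)²/91000 = 0.0008169 W
  P_R3 = (8.622 - 0.1966)²/43000 = 0.001651 W
  P_R4 = (0.1966 - 0.1959)²/3.3 = 0.0000001267 W
  P_R5 = (0.1959 - 0)²/1000 = 0.00003839 W
P_total = P_R1 + P_R2 + P_R3 + P_R4 + P_R5 = 0.002616 W

Final answer: 0.002616 W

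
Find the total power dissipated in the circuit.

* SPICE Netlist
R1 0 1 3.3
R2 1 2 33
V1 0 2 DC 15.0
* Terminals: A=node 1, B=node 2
Nodal analysis, taking node 2 as the 0 V reference.
Source V1 fixes V_0 = 15 V.
KCL at each unknown node (sum of currents leaving = 0; resistances in Ω):
  Node 1: (V_1 - 15)/3.3 + (V_1 - 0)/33 = 0
Collecting terms: 0.3333 × V_1 = 4.545  =>  V_1 = 13.64 V
Power in each resistor, P = (ΔV)²/R:
  P_R1 = (15 - 13.64)²/3.3 = 0.5635 W
  P_R2 = (13.64 - 0)²/33 = 5.635 W
P_total = P_R1 + P_R2 = 6.198 W

Final answer: 6.198 W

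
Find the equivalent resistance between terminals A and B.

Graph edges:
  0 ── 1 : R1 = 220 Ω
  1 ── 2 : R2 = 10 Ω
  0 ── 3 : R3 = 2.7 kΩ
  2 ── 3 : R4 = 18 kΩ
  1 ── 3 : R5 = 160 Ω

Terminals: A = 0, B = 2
The network is not a plain series/parallel combination. Inject a 1 A test current into terminal A (node 0) and return it from terminal B (node 2); then R_eq = V_A / (1 A).
Nodal analysis, taking node 2 as the 0 V reference.
Current source I_test pushes 1 A into node 0 and draws it out of node 2.
KCL at each unknown node (sum of currents leaving = 0; resistances in Ω):
  Node 0: (V_0 - V_1)/220 + (V_0 - V_3)/2700 - 1 = 0
  Node 1: (V_1 - V_0)/220 + (V_1 - 0)/10 + (V_1 - V_3)/160 = 0
  Node 3: (V_3 - V_0)/2700 + (V_3 - V_1)/160 + (V_3 - 0)/18000 = 0
Collecting terms (coefficients in siemens):
  0.004916·V_0 - 0.004545·V_1 - 0.0003704·V_3 = 1
  0.1108·V_1 - 0.004545·V_0 - 0.00625·V_3 = 0
  0.006676·V_3 - 0.0003704·V_0 - 0.00625·V_1 = 0
Solving these 3 simultaneous equations (Gaussian elimination) gives:
  V_0 = 214.3 V, V_1 = 9.988 V, V_3 = 21.24 V
R_eq = V_0 / 1 A = 214.3 Ω

Final answer: 214.3 Ω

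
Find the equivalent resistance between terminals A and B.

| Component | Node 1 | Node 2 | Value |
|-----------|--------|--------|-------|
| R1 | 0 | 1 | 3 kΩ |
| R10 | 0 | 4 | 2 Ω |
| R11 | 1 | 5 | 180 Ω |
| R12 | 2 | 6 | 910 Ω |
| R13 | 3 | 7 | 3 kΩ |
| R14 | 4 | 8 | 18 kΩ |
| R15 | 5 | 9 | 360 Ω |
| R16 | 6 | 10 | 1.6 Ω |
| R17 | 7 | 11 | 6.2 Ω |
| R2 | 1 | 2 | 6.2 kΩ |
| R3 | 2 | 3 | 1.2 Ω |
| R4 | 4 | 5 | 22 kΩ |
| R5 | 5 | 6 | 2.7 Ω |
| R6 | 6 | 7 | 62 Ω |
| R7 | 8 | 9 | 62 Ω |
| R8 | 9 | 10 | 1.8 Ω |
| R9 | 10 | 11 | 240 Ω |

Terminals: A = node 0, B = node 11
The network is not a plain series/parallel combination. Inject a 1 A test current into terminal A (node 0) and return it from terminal B (node 11); then R_eq = V_A / (1 A).
Nodal analysis, taking node 11 as the 0 V reference.
Current source I_test pushes 1 A into node 0 and draws it out of node 11.
KCL at each unknown node (sum of currents leaving = 0; resistances in Ω):
  Node 0: (V_0 - V_1)/3000 + (V_0 - V_4)/2 - 1 = 0
  Node 1: (V_1 - V_0)/3000 + (V_1 - V_2)/6200 + (V_1 - V_5)/180 = 0
  Node 2: (V_2 - V_1)/6200 + (V_2 - V_3)/1.2 + (V_2 - V_6)/910 = 0
  Node 3: (V_3 - V_2)/1.2 + (V_3 - V_7)/3000 = 0
  Node 4: (V_4 - V_0)/2 + (V_4 - V_5)/22000 + (V_4 - V_8)/18000 = 0
  Node 5: (V_5 - V_1)/180 + (V_5 - V_4)/22000 + (V_5 - V_6)/2.7 + (V_5 - V_9)/360 = 0
  Node 6: (V_6 - V_2)/910 + (V_6 - V_5)/2.7 + (V_6 - V_7)/62 + (V_6 - V_10)/1.6 = 0
  Node 7: (V_7 - V_3)/3000 + (V_7 - V_6)/62 + (V_7 - 0)/6.2 = 0
  Node 8: (V_8 - V_4)/18000 + (V_8 - V_9)/62 = 0
  Node 9: (V_9 - V_5)/360 + (V_9 - V_8)/62 + (V_9 - V_10)/1.8 = 0
  Node 10: (V_10 - V_6)/1.6 + (V_10 - V_9)/1.8 + (V_10 - 0)/240 = 0
Collecting terms (coefficients in siemens):
  0.5003·V_0 - 0.0003333·V_1 - 0.5·V_4 = 1
  0.00605·V_1 - 0.0003333·V_0 - 0.0001613·V_2 - 0.005556·V_5 = 0
  0.8346·V_2 - 0.0001613·V_1 - 0.8333·V_3 - 0.001099·V_6 = 0
  0.8337·V_3 - 0.8333·V_2 - 0.0003333·V_7 = 0
  0.5001·V_4 - 0.5·V_0 - 0.00004545·V_5 - 0.00005556·V_8 = 0
  0.3787·V_5 - 0.005556·V_1 - 0.00004545·V_4 - 0.3704·V_6 - 0.002778·V_9 = 0
  1.013·V_6 - 0.001099·V_2 - 0.3704·V_5 - 0.01613·V_7 - 0.625·V_10 = 0
  0.1778·V_7 - 0.0003333·V_3 - 0.01613·V_6 = 0
  0.01618·V_8 - 0.00005556·V_4 - 0.01613·V_9 = 0
  0.5745·V_9 - 0.002778·V_5 - 0.01613·V_8 - 0.5556·V_10 = 0
  1.185·V_10 - 0.625·V_6 - 0.5556·V_9 = 0
Solving these 11 simultaneous equations (Gaussian elimination) gives:
  V_0 = 2460 V, V_1 = 187.1 V, V_2 = 56.03 V, V_3 = 56.01 V
  V_4 = 2459 V, V_5 = 54.58 V, V_6 = 52.31 V, V_7 = 4.852 V
  V_8 = 60.7 V, V_9 = 52.44 V, V_10 = 52.19 V
R_eq = V_0 / 1 A = 2460 Ω = 2.46 kΩ

Final answer: 2.46 kΩ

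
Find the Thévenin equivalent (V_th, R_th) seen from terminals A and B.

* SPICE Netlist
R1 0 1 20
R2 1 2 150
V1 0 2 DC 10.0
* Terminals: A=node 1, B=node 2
Step 1 — V_th is the open-circuit voltage V_A - V_B (nothing connected across the terminals).
Nodal analysis, taking node 2 as the 0 V reference.
Source V1 fixes V_0 = 10 V.
KCL at each unknown node (sum of currents leaving = 0; resistances in Ω):
  Node 1: (V_1 - 10)/20 + (V_1 - 0)/150 = 0
Collecting terms: 0.05667 × V_1 = 0.5  =>  V_1 = 8.824 V
V_th = V_1 - V_2 = 8.824 - 0 = 8.824 V
Step 2 — R_th: zero the source — replace V1 by a short circuit (node 2 merges into node 0) — and find the resistance seen between A (node 1) and B (node 0).
Reduce the network between node 1 (A) and node 0 (B) by series/parallel combination:
  Rp1 = R1 ‖ R2 (parallel, both between nodes 0 and 1) = 1/(1/20 + 1/150) = 17.65 Ω
R_th = 17.65 Ω

Final answer: V_th = 8.824 V, R_th = 17.65 Ω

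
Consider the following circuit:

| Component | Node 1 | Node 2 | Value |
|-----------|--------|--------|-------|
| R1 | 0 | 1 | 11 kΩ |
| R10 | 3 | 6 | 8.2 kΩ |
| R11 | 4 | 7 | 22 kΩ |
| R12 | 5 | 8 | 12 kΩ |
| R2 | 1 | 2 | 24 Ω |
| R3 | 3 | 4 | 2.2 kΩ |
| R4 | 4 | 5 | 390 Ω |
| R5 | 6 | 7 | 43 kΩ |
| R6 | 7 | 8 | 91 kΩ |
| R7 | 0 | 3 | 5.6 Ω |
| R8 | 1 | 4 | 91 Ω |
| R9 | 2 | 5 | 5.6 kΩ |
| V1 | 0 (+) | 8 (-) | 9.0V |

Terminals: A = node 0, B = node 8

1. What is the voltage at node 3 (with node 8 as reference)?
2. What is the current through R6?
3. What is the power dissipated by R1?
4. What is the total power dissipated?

Nodal analysis, taking node 8 as the 0 V reference.
Source V1 fixes V_0 = 9 V.
KCL at each unknown node (sum of currents leaving = 0; resistances in Ω):
  Node 1: (V_1 - 9)/11000 + (V_1 - V_2)/24 + (V_1 - V_4)/91 = 0
  Node 2: (V_2 - V_1)/24 + (V_2 - V_5)/5600 = 0
  Node 3: (V_3 - V_4)/2200 + (V_3 - 9)/5.6 + (V_3 - V_6)/8200 = 0
  Node 4: (V_4 - V_3)/2200 + (V_4 - V_5)/390 + (V_4 - V_1)/91 + (V_4 - V_7)/22000 = 0
  Node 5: (V_5 - V_4)/390 + (V_5 - V_2)/5600 + (V_5 - 0)/12000 = 0
  Node 6: (V_6 - V_7)/43000 + (V_6 - V_3)/8200 = 0
  Node 7: (V_7 - V_6)/43000 + (V_7 - 0)/91000 + (V_7 - V_4)/22000 = 0
Collecting terms (coefficients in siemens):
  0.05275·V_1 - 0.04167·V_2 - 0.01099·V_4 = 0.0008182
  0.04185·V_2 - 0.04167·V_1 - 0.0001786·V_5 = 0
  0.1791·V_3 - 0.0004545·V_4 - 0.000122·V_6 = 1.607
  0.01405·V_4 - 0.01099·V_1 - 0.0004545·V_3 - 0.002564·V_5 - 0.00004545·V_7 = 0
  0.002826·V_5 - 0.0001786·V_2 - 0.002564·V_4 = 0
  0.0001452·V_6 - 0.000122·V_3 - 0.00002326·V_7 = 0
  0.0000797·V_7 - 0.00004545·V_4 - 0.00002326·V_6 = 0
Solving these 7 simultaneous equations (Gaussian elimination) gives:
  V_1 = 7.782 V, V_2 = 7.781 V, V_3 = 8.997 V, V_4 = 7.776 V
  V_5 = 7.547 V, V_6 = 8.671 V, V_7 = 6.965 V
Part 1:
  Read off the nodal solution: V_3 = 8.997 V
Part 2:
  I_R6 = (V_7 - V_8)/R6 = (6.965 - 0)/91000 = 0.00007654 A
  Magnitude: I_R6 = 0.00007654 A
Part 3:
  I_R1 = (V_0 - V_1)/R1 = (9 - 7.782)/11000 = 0.0001107 A
  P_R1 = I_R1² × R1 = (0.0001107)² × 11000 = 0.0001349 W
Part 4:
  Power in each resistor, P = (ΔV)²/R:
    P_R1 = (9 - 7.782)²/11000 = 0.0001349 W
    P_R2 = (7.782 - 7.781)²/24 = 0.00000004198 W
    P_R3 = (8.997 - 7.776)²/2200 = 0.0006777 W
    P_R4 = (7.776 - 7.547)²/390 = 0.0001344 W
    P_R5 = (8.671 - 6.965)²/43000 = 0.00006772 W
    P_R6 = (6.965 - 0)²/91000 = 0.0005331 W
    P_R7 = (9 - 8.997)²/5.6 = 0.00000198 W
    P_R8 = (7.782 - 7.776)²/91 = 0.0000004321 W
    P_R9 = (7.781 - 7.547)²/5600 = 0.000009796 W
    P_R10 = (8.997 - 8.671)²/8200 = 0.00001291 W
    P_R11 = (7.776 - 6.965)²/22000 = 0.00002988 W
    P_R12 = (7.547 - 0)²/12000 = 0.004746 W
  P_total = P_R1 + P_R2 + P_R3 + P_R4 + P_R5 + P_R6 + P_R7 + P_R8 + P_R9 + P_R10 + P_R11 + P_R12 = 0.006349 W

Final answers:
1. V_3 = 8.997 V
2. I_R6 = 7.654e-05 A
3. P_R1 = 0.0001349 W
4. P_total = 0.006349 W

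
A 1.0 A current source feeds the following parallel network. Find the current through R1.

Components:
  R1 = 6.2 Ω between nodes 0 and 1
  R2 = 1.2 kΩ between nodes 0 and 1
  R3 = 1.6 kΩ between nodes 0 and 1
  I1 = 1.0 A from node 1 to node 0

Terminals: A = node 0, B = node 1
All resistors sit directly between nodes 0 and 1, so they are in parallel and share one voltage V; the full source current 1 A splits among them.
1/R_par = 1/6.2 + 1/1200 + 1/1600 = 0.1627 S  =>  R_par = 6.144 Ω
V = I × R_par = 1 × 6.144 = 6.144 V
I_R1 = V/R1 = 6.144/6.2 = 0.991 A

Final answer: 0.991 A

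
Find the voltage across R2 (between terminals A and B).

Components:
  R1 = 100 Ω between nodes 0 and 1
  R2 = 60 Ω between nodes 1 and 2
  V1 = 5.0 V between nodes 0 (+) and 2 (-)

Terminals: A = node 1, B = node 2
R1 and R2 are in series across V1 (node 0 → node 1 → node 2), and the output A–B is taken across R2, so this is a voltage divider.
Series current: I = V1/(R1 + R2) = 5/(100 + 60) = 5/160 = 0.03125 A
V_R2 = I × R2 = V1 × R2/(R1 + R2) = 5 × 60/160 = 1.875 V

Final answer: 1.875 V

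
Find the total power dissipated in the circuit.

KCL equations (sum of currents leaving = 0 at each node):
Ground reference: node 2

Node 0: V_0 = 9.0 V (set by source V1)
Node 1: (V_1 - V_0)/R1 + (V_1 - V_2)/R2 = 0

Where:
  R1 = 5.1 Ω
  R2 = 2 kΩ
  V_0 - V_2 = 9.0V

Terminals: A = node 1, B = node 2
Nodal analysis, taking node 2 as the 0 V reference.
Source V1 fixes V_0 = 9 V.
KCL at each unknown node (sum of currents leaving = 0; resistances in Ω):
  Node 1: (V_1 - 9)/5.1 + (V_1 - 0)/2000 = 0
Collecting terms: 0.1966 × V_1 = 1.765  =>  V_1 = 8.977 V
Power in each resistor, P = (ΔV)²/R:
  P_R1 = (9 - 8.977)²/5.1 = 0.0001028 W
  P_R2 = (8.977 - 0)²/2000 = 0.04029 W
P_total = P_R1 + P_R2 = 0.0404 W

Final answer: 0.0404 W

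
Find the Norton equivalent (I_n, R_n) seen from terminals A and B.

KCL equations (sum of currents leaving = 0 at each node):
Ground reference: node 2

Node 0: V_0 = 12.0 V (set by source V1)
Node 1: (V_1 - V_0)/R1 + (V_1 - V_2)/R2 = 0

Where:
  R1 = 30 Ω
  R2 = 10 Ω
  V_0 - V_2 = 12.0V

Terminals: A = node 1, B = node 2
Find the Thévenin equivalent first; then I_n = V_th/R_th and R_n = R_th.
Step 1 — V_th is the open-circuit voltage V_A - V_B (nothing connected across the terminals).
Nodal analysis, taking node 2 as the 0 V reference.
Source V1 fixes V_0 = 12 V.
KCL at each unknown node (sum of currents leaving = 0; resistances in Ω):
  Node 1: (V_1 - 12)/30 + (V_1 - 0)/10 = 0
Collecting terms: 0.1333 × V_1 = 0.4  =>  V_1 = 3 V
V_th = V_1 - V_2 = 3 - 0 = 3 V
Step 2 — R_th: zero the source — replace V1 by a short circuit (node 2 merges into node 0) — and find the resistance seen between A (node 1) and B (node 0).
Reduce the network between node 1 (A) and node 0 (B) by series/parallel combination:
  Rp1 = R1 ‖ R2 (parallel, both between nodes 0 and 1) = 1/(1/30 + 1/10) = 7.5 Ω
R_th = 7.5 Ω
I_n = V_th/R_th = 3/7.5 = 0.4 A, and R_n = R_th = 7.5 Ω

Final answer: I_n = 0.4 A, R_n = 7.5 Ω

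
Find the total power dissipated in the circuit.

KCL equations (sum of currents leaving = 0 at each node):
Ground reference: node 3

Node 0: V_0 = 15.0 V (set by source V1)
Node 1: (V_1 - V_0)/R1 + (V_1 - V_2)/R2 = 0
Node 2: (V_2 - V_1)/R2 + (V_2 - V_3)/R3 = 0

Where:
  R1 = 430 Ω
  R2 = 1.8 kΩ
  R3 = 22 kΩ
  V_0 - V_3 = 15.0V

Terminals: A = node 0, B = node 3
Nodal analysis, taking node 3 as the 0 V reference.
Source V1 fixes V_0 = 15 V.
KCL at each unknown node (sum of currents leaving = 0; resistances in Ω):
  Node 1: (V_1 - 15)/430 + (V_1 - V_2)/1800 = 0
  Node 2: (V_2 - V_1)/1800 + (V_2 - 0)/22000 = 0
Collecting terms (coefficients in siemens):
  0.002881·V_1 - 0.0005556·V_2 = 0.03488
  0.000601·V_2 - 0.0005556·V_1 = 0
Determinant D = (0.002881)(0.000601) - (-0.0005556)(-0.0005556) = 0.000001423
V_1 = [(0.03488)(0.000601) - (-0.0005556)(0)]/D = 14.73 V
V_2 = [(0.002881)(0) - (0.03488)(-0.0005556)]/D = 13.62 V
Power in each resistor, P = (ΔV)²/R:
  P_R1 = (15 - 14.73)²/430 = 0.0001648 W
  P_R2 = (14.73 - 13.62)²/1800 = 0.0006898 W
  P_R3 = (13.62 - 0)²/22000 = 0.008431 W
P_total = P_R1 + P_R2 + P_R3 = 0.009286 W

Final answer: 0.009286 W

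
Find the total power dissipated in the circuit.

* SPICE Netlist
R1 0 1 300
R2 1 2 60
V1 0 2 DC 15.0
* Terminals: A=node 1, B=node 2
Nodal analysis, taking node 2 as the 0 V reference.
Source V1 fixes V_0 = 15 V.
KCL at each unknown node (sum of currents leaving = 0; resistances in Ω):
  Node 1: (V_1 - 15)/300 + (V_1 - 0)/60 = 0
Collecting terms: 0.02 × V_1 = 0.05  =>  V_1 = 2.5 V
Power in each resistor, P = (ΔV)²/R:
  P_R1 = (15 - 2.5)²/300 = 0.5208 W
  P_R2 = (2.5 - 0)²/60 = 0.1042 W
P_total = P_R1 + P_R2 = 0.625 W

Final answer: 0.625 W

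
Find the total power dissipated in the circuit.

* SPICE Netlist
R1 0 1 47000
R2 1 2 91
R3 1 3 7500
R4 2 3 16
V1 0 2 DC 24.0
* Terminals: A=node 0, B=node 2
Nodal analysis, taking node 2 as the 0 V reference.
Source V1 fixes V_0 = 24 V.
KCL at each unknown node (sum of currents leaving = 0; resistances in Ω):
  Node 1: (V_1 - 24)/47000 + (V_1 - 0)/91 + (V_1 - V_3)/7500 = 0
  Node 3: (V_3 - V_1)/7500 + (V_3 - 0)/16 = 0
Collecting terms (coefficients in siemens):
  0.01114·V_1 - 0.0001333·V_3 = 0.0005106
  0.06263·V_3 - 0.0001333·V_1 = 0
Determinant D = (0.01114)(0.06263) - (-0.0001333)(-0.0001333) = 0.0006979
V_1 = [(0.0005106)(0.06263) - (-0.0001333)(0)]/D = 0.04582 V
V_3 = [(0.01114)(0) - (0.0005106)(-0.0001333)]/D = 0.00009755 V
Power in each resistor, P = (ΔV)²/R:
  P_R1 = (24 - 0.04582)²/47000 = 0.01221 W
  P_R2 = (0.04582 - 0)²/91 = 0.00002308 W
  P_R3 = (0.04582 - 0.00009755)²/7500 = 0.0000002788 W
  P_R4 = (0 - 0.00009755)²/16 = 0.0000000005948 W
P_total = P_R1 + P_R2 + P_R3 + P_R4 = 0.01223 W

Final answer: 0.01223 W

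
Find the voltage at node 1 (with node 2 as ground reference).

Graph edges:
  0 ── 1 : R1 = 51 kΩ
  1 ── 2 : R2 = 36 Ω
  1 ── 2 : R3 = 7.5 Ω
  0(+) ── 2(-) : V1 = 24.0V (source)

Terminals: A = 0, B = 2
Nodal analysis, taking node 2 as the 0 V reference.
Source V1 fixes V_0 = 24 V.
KCL at each unknown node (sum of currents leaving = 0; resistances in Ω):
  Node 1: (V_1 - 24)/51000 + (V_1 - 0)/36 + (V_1 - 0)/7.5 = 0
Collecting terms: 0.1611 × V_1 = 0.0004706  =>  V_1 = 0.002921 V
The requested potential is V_1 = 0.002921 V.

Final answer: V_1 = 0.002921 V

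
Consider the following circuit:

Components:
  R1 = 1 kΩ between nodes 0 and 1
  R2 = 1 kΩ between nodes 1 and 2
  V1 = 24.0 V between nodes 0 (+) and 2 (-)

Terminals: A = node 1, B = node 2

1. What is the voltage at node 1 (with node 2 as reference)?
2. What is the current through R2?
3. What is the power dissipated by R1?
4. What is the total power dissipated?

Nodal analysis, taking node 2 as the 0 V reference.
Source V1 fixes V_0 = 24 V.
KCL at each unknown node (sum of currents leaving = 0; resistances in Ω):
  Node 1: (V_1 - 24)/1000 + (V_1 - 0)/1000 = 0
Collecting terms: 0.002 × V_1 = 0.024  =>  V_1 = 12 V
Part 1:
  Read off the nodal solution: V_1 = 12 V
Part 2:
  I_R2 = (V_1 - V_2)/R2 = (12 - 0)/1000 = 0.012 A
  Magnitude: I_R2 = 0.012 A
Part 3:
  I_R1 = (V_0 - V_1)/R1 = (24 - 12)/1000 = 0.012 A
  P_R1 = I_R1² × R1 = (0.012)² × 1000 = 0.144 W
Part 4:
  Power in each resistor, P = (ΔV)²/R:
    P_R1 = (24 - 12)²/1000 = 0.144 W
    P_R2 = (12 - 0)²/1000 = 0.144 W
  P_total = P_R1 + P_R2 = 0.288 W

Final answers:
1. V_1 = 12 V
2. I_R2 = 0.012 A
3. P_R1 = 0.144 W
4. P_total = 0.288 W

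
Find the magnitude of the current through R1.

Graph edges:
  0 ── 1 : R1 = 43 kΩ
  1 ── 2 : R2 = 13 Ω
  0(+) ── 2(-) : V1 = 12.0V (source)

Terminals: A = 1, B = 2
Nodal analysis, taking node 2 as the 0 V reference.
Source V1 fixes V_0 = 12 V.
KCL at each unknown node (sum of currents leaving = 0; resistances in Ω):
  Node 1: (V_1 - 12)/43000 + (V_1 - 0)/13 = 0
Collecting terms: 0.07695 × V_1 = 0.0002791  =>  V_1 = 0.003627 V
I_R1 = (V_0 - V_1)/R1 = (12 - 0.003627)/43000 = 0.000279 A
|I_R1| = 0.000279 A

Final answer: |I_R1| = 0.000279 A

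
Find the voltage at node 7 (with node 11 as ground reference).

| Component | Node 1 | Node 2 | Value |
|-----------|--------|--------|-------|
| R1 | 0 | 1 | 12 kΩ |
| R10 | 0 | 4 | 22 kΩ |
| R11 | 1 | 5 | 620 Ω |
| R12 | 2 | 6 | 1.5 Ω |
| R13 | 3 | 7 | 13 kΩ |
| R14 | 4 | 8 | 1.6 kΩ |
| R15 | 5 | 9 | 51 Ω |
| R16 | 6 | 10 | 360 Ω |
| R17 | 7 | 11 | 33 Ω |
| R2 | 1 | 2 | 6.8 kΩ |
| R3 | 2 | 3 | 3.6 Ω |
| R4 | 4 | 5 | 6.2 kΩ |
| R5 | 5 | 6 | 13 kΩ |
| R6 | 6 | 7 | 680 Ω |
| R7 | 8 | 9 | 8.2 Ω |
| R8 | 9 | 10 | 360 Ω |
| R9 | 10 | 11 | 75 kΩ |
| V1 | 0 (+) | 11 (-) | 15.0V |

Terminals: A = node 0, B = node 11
Nodal analysis, taking node 11 as the 0 V reference.
Source V1 fixes V_0 = 15 V.
KCL at each unknown node (sum of currents leaving = 0; resistances in Ω):
  Node 1: (V_1 - 15)/12000 + (V_1 - V_2)/6800 + (V_1 - V_5)/620 = 0
  Node 2: (V_2 - V_1)/6800 + (V_2 - V_3)/3.6 + (V_2 - V_6)/1.5 = 0
  Node 3: (V_3 - V_2)/3.6 + (V_3 - V_7)/13000 = 0
  Node 4: (V_4 - V_5)/6200 + (V_4 - 15)/22000 + (V_4 - V_8)/1600 = 0
  Node 5: (V_5 - V_4)/6200 + (V_5 - V_6)/13000 + (V_5 - V_1)/620 + (V_5 - V_9)/51 = 0
  Node 6: (V_6 - V_5)/13000 + (V_6 - V_7)/680 + (V_6 - V_2)/1.5 + (V_6 - V_10)/360 = 0
  Node 7: (V_7 - V_6)/680 + (V_7 - V_3)/13000 + (V_7 - 0)/33 = 0
  Node 8: (V_8 - V_9)/8.2 + (V_8 - V_4)/1600 = 0
  Node 9: (V_9 - V_8)/8.2 + (V_9 - V_10)/360 + (V_9 - V_5)/51 = 0
  Node 10: (V_10 - V_9)/360 + (V_10 - 0)/75000 + (V_10 - V_6)/360 = 0
Collecting terms (coefficients in siemens):
  0.001843·V_1 - 0.0001471·V_2 - 0.001613·V_5 = 0.00125
  0.9446·V_2 - 0.0001471·V_1 - 0.2778·V_3 - 0.6667·V_6 = 0
  0.2779·V_3 - 0.2778·V_2 - 0.00007692·V_7 = 0
  0.0008317·V_4 - 0.0001613·V_5 - 0.000625·V_8 = 0.0006818
  0.02146·V_5 - 0.001613·V_1 - 0.0001613·V_4 - 0.00007692·V_6 - 0.01961·V_9 = 0
  0.671·V_6 - 0.6667·V_2 - 0.00007692·V_5 - 0.001471·V_7 - 0.002778·V_10 = 0
  0.03185·V_7 - 0.00007692·V_3 - 0.001471·V_6 = 0
  0.1226·V_8 - 0.000625·V_4 - 0.122·V_9 = 0
  0.1443·V_9 - 0.01961·V_5 - 0.122·V_8 - 0.002778·V_10 = 0
  0.005569·V_10 - 0.002778·V_6 - 0.002778·V_9 = 0
Solving these 10 simultaneous equations (Gaussian elimination) gives:
  V_1 = 2.552 V, V_2 = 1.07 V, V_3 = 1.07 V, V_4 = 2.722 V
  V_5 = 2.044 V, V_6 = 1.07 V, V_7 = 0.05198 V, V_8 = 2.004 V
  V_9 = 2 V, V_10 = 1.531 V
The requested potential is V_7 = 0.05198 V.

Final answer: V_7 = 0.05198 V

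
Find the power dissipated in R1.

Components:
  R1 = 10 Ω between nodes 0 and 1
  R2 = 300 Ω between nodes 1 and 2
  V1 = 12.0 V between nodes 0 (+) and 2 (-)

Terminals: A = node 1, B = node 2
Nodal analysis, taking node 2 as the 0 V reference.
Source V1 fixes V_0 = 12 V.
KCL at each unknown node (sum of currents leaving = 0; resistances in Ω):
  Node 1: (V_1 - 12)/10 + (V_1 - 0)/300 = 0
Collecting terms: 0.1033 × V_1 = 1.2  =>  V_1 = 11.61 V
I_R1 = (V_0 - V_1)/R1 = (12 - 11.61)/10 = 0.03871 A
P_R1 = I_R1² × R1 = (0.03871)² × 10 = 0.01498 W

Final answer: 0.01498 W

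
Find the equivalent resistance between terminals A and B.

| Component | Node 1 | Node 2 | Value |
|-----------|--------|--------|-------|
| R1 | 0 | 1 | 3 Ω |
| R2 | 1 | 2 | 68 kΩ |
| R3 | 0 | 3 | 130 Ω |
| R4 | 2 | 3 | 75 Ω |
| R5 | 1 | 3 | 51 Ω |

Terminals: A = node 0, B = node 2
The network is not a plain series/parallel combination. Inject a 1 A test current into terminal A (node 0) and return it from terminal B (node 2); then R_eq = V_A / (1 A).
Nodal analysis, taking node 2 as the 0 V reference.
Current source I_test pushes 1 A into node 0 and draws it out of node 2.
KCL at each unknown node (sum of currents leaving = 0; resistances in Ω):
  Node 0: (V_0 - V_1)/3 + (V_0 - V_3)/130 - 1 = 0
  Node 1: (V_1 - V_0)/3 + (V_1 - 0)/68000 + (V_1 - V_3)/51 = 0
  Node 3: (V_3 - V_0)/130 + (V_3 - V_1)/51 + (V_3 - 0)/75 = 0
Collecting terms (coefficients in siemens):
  0.341·V_0 - 0.3333·V_1 - 0.007692·V_3 = 1
  0.353·V_1 - 0.3333·V_0 - 0.01961·V_3 = 0
  0.04063·V_3 - 0.007692·V_0 - 0.01961·V_1 = 0
Solving these 3 simultaneous equations (Gaussian elimination) gives:
  V_0 = 113 V, V_1 = 110.9 V, V_3 = 74.88 V
R_eq = V_0 / 1 A = 113 Ω

Final answer: 113 Ω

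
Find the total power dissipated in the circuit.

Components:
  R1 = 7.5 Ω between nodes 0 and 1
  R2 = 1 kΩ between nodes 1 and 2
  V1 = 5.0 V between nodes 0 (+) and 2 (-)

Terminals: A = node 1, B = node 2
Nodal analysis, taking node 2 as the 0 V reference.
Source V1 fixes V_0 = 5 V.
KCL at each unknown node (sum of currents leaving = 0; resistances in Ω):
  Node 1: (V_1 - 5)/7.5 + (V_1 - 0)/1000 = 0
Collecting terms: 0.1343 × V_1 = 0.6667  =>  V_1 = 4.963 V
Power in each resistor, P = (ΔV)²/R:
  P_R1 = (5 - 4.963)²/7.5 = 0.0001847 W
  P_R2 = (4.963 - 0)²/1000 = 0.02463 W
P_total = P_R1 + P_R2 = 0.02481 W

Final answer: 0.02481 W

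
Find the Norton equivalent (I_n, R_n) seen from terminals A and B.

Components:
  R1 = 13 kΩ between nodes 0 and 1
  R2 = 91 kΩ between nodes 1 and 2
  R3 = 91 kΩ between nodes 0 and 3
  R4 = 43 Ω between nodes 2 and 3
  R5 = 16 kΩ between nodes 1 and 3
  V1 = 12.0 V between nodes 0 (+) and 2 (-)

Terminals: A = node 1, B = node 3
Find the Thévenin equivalent first; then I_n = V_th/R_th and R_n = R_th.
Step 1 — V_th is the open-circuit voltage V_A - V_B (nothing connected across the terminals).
Nodal analysis, taking node 2 as the 0 V reference.
Source V1 fixes V_0 = 12 V.
KCL at each unknown node (sum of currents leaving = 0; resistances in Ω):
  Node 1: (V_1 - 12)/13000 + (V_1 - 0)/91000 + (V_1 - V_3)/16000 = 0
  Node 3: (V_3 - 12)/91000 + (V_3 - 0)/43 + (V_3 - V_1)/16000 = 0
Collecting terms (coefficients in siemens):
  0.0001504·V_1 - 0.0000625·V_3 = 0.0009231
  0.02333·V_3 - 0.0000625·V_1 = 0.0001319
Determinant D = (0.0001504)(0.02333) - (-0.0000625)(-0.0000625) = 0.000003505
V_1 = [(0.0009231)(0.02333) - (-0.0000625)(0.0001319)]/D = 6.146 V
V_3 = [(0.0001504)(0.0001319) - (0.0009231)(-0.0000625)]/D = 0.02212 V
V_th = V_1 - V_3 = 6.146 - 0.02212 = 6.124 V
Step 2 — R_th: zero the source — replace V1 by a short circuit (node 2 merges into node 0) — and find the resistance seen between A (node 1) and B (node 3).
Reduce the network between node 1 (A) and node 3 (B) by series/parallel combination:
  Rp1 = R1 ‖ R2 (parallel, both between nodes 0 and 1) = 1/(1/13000 + 1/91000) = 11380 Ω
  Rp2 = R3 ‖ R4 (parallel, both between nodes 0 and 3) = 1/(1/91000 + 1/43) = 42.98 Ω
  Rs1 = Rp1 + Rp2 (series, joined only at node 0) = 11380 + 42.98 = 11420 Ω
  Rp3 = R5 ‖ Rs1 (parallel, both between nodes 1 and 3) = 1/(1/16000 + 1/11420) = 6663 Ω
R_th = 6.663 kΩ
I_n = V_th/R_th = 6.124/6663 = 0.0009191 A, and R_n = R_th = 6.663 kΩ

Final answer: I_n = 0.0009191 A, R_n = 6.663 kΩ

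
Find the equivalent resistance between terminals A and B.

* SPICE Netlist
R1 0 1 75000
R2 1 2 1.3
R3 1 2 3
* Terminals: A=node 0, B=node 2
Reduce the network between node 0 (A) and node 2 (B) by series/parallel combination:
  Rp1 = R2 ‖ R3 (parallel, both between nodes 1 and 2) = 1/(1/1.3 + 1/3) = 0.907 Ω
  Rs1 = R1 + Rp1 (series, joined only at node 1) = 75000 + 0.907 = 75000 Ω
R_eq = 75 kΩ

Final answer: 75 kΩ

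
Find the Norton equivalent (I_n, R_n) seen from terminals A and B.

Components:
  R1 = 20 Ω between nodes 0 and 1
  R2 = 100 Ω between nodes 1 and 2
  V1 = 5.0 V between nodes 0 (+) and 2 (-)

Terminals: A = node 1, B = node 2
Find the Thévenin equivalent first; then I_n = V_th/R_th and R_n = R_th.
Step 1 — V_th is the open-circuit voltage V_A - V_B (nothing connected across the terminals).
Nodal analysis, taking node 2 as the 0 V reference.
Source V1 fixes V_0 = 5 V.
KCL at each unknown node (sum of currents leaving = 0; resistances in Ω):
  Node 1: (V_1 - 5)/20 + (V_1 - 0)/100 = 0
Collecting terms: 0.06 × V_1 = 0.25  =>  V_1 = 4.167 V
V_th = V_1 - V_2 = 4.167 - 0 = 4.167 V
Step 2 — R_th: zero the source — replace V1 by a short circuit (node 2 merges into node 0) — and find the resistance seen between A (node 1) and B (node 0).
Reduce the network between node 1 (A) and node 0 (B) by series/parallel combination:
  Rp1 = R1 ‖ R2 (parallel, both between nodes 0 and 1) = 1/(1/20 + 1/100) = 16.67 Ω
R_th = 16.67 Ω
I_n = V_th/R_th = 4.167/16.67 = 0.25 A, and R_n = R_th = 16.67 Ω

Final answer: I_n = 0.25 A, R_n = 16.67 Ω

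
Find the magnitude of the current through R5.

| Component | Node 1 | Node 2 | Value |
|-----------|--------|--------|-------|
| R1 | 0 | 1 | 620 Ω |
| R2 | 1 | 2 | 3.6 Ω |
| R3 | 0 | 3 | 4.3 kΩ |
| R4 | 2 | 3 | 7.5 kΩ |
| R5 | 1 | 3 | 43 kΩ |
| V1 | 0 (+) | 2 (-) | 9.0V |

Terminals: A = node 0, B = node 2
Nodal analysis, taking node 2 as the 0 V reference.
Source V1 fixes V_0 = 9 V.
KCL at each unknown node (sum of currents leaving = 0; resistances in Ω):
  Node 1: (V_1 - 9)/620 + (V_1 - 0)/3.6 + (V_1 - V_3)/43000 = 0
  Node 3: (V_3 - 9)/4300 + (V_3 - 0)/7500 + (V_3 - V_1)/43000 = 0
Collecting terms (coefficients in siemens):
  0.2794·V_1 - 0.00002326·V_3 = 0.01452
  0.0003891·V_3 - 0.00002326·V_1 = 0.002093
Determinant D = (0.2794)(0.0003891) - (-0.00002326)(-0.00002326) = 0.0001087
V_1 = [(0.01452)(0.0003891) - (-0.00002326)(0.002093)]/D = 0.0524 V
V_3 = [(0.2794)(0.002093) - (0.01452)(-0.00002326)]/D = 5.382 V
I_R5 = (V_1 - V_3)/R5 = (0.0524 - 5.382)/43000 = -0.0001239 A
|I_R5| = 0.0001239 A

Final answer: |I_R5| = 0.0001239 A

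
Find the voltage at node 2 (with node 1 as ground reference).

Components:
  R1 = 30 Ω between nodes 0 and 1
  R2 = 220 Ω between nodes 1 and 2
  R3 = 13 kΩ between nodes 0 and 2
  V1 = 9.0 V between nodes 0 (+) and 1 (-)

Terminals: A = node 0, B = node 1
Nodal analysis, taking node 1 as the 0 V reference.
Source V1 fixes V_0 = 9 V.
KCL at each unknown node (sum of currents leaving = 0; resistances in Ω):
  Node 2: (V_2 - 0)/220 + (V_2 - 9)/13000 = 0
Collecting terms: 0.004622 × V_2 = 0.0006923  =>  V_2 = 0.1498 V
The requested potential is V_2 = 0.1498 V.

Final answer: V_2 = 0.1498 V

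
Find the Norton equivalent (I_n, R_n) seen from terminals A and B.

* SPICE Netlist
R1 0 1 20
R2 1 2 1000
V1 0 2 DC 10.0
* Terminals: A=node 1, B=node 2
Find the Thévenin equivalent first; then I_n = V_th/R_th and R_n = R_th.
Step 1 — V_th is the open-circuit voltage V_A - V_B (nothing connected across the terminals).
Nodal analysis, taking node 2 as the 0 V reference.
Source V1 fixes V_0 = 10 V.
KCL at each unknown node (sum of currents leaving = 0; resistances in Ω):
  Node 1: (V_1 - 10)/20 + (V_1 - 0)/1000 = 0
Collecting terms: 0.051 × V_1 = 0.5  =>  V_1 = 9.804 V
V_th = V_1 - V_2 = 9.804 - 0 = 9.804 V
Step 2 — R_th: zero the source — replace V1 by a short circuit (node 2 merges into node 0) — and find the resistance seen between A (node 1) and B (node 0).
Reduce the network between node 1 (A) and node 0 (B) by series/parallel combination:
  Rp1 = R1 ‖ R2 (parallel, both between nodes 0 and 1) = 1/(1/20 + 1/1000) = 19.61 Ω
R_th = 19.61 Ω
I_n = V_th/R_th = 9.804/19.61 = 0.5 A, and R_n = R_th = 19.61 Ω

Final answer: I_n = 0.5 A, R_n = 19.61 Ω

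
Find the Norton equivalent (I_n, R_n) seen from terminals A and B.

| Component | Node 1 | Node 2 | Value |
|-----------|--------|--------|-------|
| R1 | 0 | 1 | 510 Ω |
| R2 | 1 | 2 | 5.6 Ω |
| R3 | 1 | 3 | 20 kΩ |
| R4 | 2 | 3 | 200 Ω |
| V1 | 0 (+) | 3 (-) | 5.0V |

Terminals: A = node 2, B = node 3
Find the Thévenin equivalent first; then I_n = V_th/R_th and R_n = R_th.
Step 1 — V_th is the open-circuit voltage V_A - V_B (nothing connected across the terminals).
Nodal analysis, taking node 3 as the 0 V reference.
Source V1 fixes V_0 = 5 V.
KCL at each unknown node (sum of currents leaving = 0; resistances in Ω):
  Node 1: (V_1 - 5)/510 + (V_1 - V_2)/5.6 + (V_1 - 0)/20000 = 0
  Node 2: (V_2 - V_1)/5.6 + (V_2 - 0)/200 = 0
Collecting terms (coefficients in siemens):
  0.1806·V_1 - 0.1786·V_2 = 0.009804
  0.1836·V_2 - 0.1786·V_1 = 0
Determinant D = (0.1806)(0.1836) - (-0.1786)(-0.1786) = 0.001262
V_1 = [(0.009804)(0.1836) - (-0.1786)(0)]/D = 1.426 V
V_2 = [(0.1806)(0) - (0.009804)(-0.1786)]/D = 1.387 V
V_th = V_2 - V_3 = 1.387 - 0 = 1.387 V
Step 2 — R_th: zero the source — replace V1 by a short circuit (node 3 merges into node 0) — and find the resistance seen between A (node 2) and B (node 0).
Reduce the network between node 2 (A) and node 0 (B) by series/parallel combination:
  Rp1 = R1 ‖ R3 (parallel, both between nodes 0 and 1) = 1/(1/510 + 1/20000) = 497.3 Ω
  Rs1 = R2 + Rp1 (series, joined only at node 1) = 5.6 + 497.3 = 502.9 Ω
  Rp2 = R4 ‖ Rs1 (parallel, both between nodes 0 and 2) = 1/(1/200 + 1/502.9) = 143.1 Ω
R_th = 143.1 Ω
I_n = V_th/R_th = 1.387/143.1 = 0.009695 A, and R_n = R_th = 143.1 Ω

Final answer: I_n = 0.009695 A, R_n = 143.1 Ω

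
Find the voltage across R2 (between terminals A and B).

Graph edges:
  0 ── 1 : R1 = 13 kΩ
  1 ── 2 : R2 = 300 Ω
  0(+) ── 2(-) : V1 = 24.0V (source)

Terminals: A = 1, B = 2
R1 and R2 are in series across V1 (node 0 → node 1 → node 2), and the output A–B is taken across R2, so this is a voltage divider.
Series current: I = V1/(R1 + R2) = 24/(13000 + 300) = 24/13300 = 0.001805 A
V_R2 = I × R2 = V1 × R2/(R1 + R2) = 24 × 300/13300 = 0.5414 V

Final answer: 0.5414 V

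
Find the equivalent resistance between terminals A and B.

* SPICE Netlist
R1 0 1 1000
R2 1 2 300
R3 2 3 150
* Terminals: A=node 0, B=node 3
Reduce the network between node 0 (A) and node 3 (B) by series/parallel combination:
  Rs1 = R1 + R2 (series, joined only at node 1) = 1000 + 300 = 1300 Ω
  Rs2 = R3 + Rs1 (series, joined only at node 2) = 150 + 1300 = 1450 Ω
R_eq = 1.45 kΩ

Final answer: 1.45 kΩ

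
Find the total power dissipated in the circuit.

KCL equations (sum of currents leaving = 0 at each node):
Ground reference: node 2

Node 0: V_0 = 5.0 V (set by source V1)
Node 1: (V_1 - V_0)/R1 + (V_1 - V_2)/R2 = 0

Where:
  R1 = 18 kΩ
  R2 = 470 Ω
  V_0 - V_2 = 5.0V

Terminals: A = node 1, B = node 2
Nodal analysis, taking node 2 as the 0 V reference.
Source V1 fixes V_0 = 5 V.
KCL at each unknown node (sum of currents leaving = 0; resistances in Ω):
  Node 1: (V_1 - 5)/18000 + (V_1 - 0)/470 = 0
Collecting terms: 0.002183 × V_1 = 0.0002778  =>  V_1 = 0.1272 V
Power in each resistor, P = (ΔV)²/R:
  P_R1 = (5 - 0.1272)²/18000 = 0.001319 W
  P_R2 = (0.1272 - 0)²/470 = 0.00003444 W
P_total = P_R1 + P_R2 = 0.001354 W

Final answer: 0.001354 W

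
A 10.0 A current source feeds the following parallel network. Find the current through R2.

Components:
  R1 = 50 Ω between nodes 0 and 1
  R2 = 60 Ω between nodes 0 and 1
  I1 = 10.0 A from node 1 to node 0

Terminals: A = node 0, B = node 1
All resistors sit directly between nodes 0 and 1, so they are in parallel and share one voltage V; the full source current 10 A splits among them.
1/R_par = 1/50 + 1/60 = 0.03667 S  =>  R_par = 27.27 Ω
V = I × R_par = 10 × 27.27 = 272.7 V
I_R2 = V/R2 = 272.7/60 = 4.545 A

Final answer: 4.545 A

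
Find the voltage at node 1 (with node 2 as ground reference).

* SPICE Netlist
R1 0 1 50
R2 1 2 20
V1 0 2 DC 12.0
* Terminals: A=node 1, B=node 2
Nodal analysis, taking node 2 as the 0 V reference.
Source V1 fixes V_0 = 12 V.
KCL at each unknown node (sum of currents leaving = 0; resistances in Ω):
  Node 1: (V_1 - 12)/50 + (V_1 - 0)/20 = 0
Collecting terms: 0.07 × V_1 = 0.24  =>  V_1 = 3.429 V
The requested potential is V_1 = 3.429 V.

Final answer: V_1 = 3.429 V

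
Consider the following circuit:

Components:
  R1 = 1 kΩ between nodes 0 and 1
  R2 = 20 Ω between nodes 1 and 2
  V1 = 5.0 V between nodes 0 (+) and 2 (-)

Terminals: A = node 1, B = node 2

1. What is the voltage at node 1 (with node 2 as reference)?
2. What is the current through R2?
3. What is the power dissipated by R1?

Nodal analysis, taking node 2 as the 0 V reference.
Source V1 fixes V_0 = 5 V.
KCL at each unknown node (sum of currents leaving = 0; resistances in Ω):
  Node 1: (V_1 - 5)/1000 + (V_1 - 0)/20 = 0
Collecting terms: 0.051 × V_1 = 0.005  =>  V_1 = 0.09804 V
Part 1:
  Read off the nodal solution: V_1 = 0.09804 V
Part 2:
  I_R2 = (V_1 - V_2)/R2 = (0.09804 - 0)/20 = 0.004902 A
  Magnitude: I_R2 = 0.004902 A
Part 3:
  I_R1 = (V_0 - V_1)/R1 = (5 - 0.09804)/1000 = 0.004902 A
  P_R1 = I_R1² × R1 = (0.004902)² × 1000 = 0.02403 W

Final answers:
1. V_1 = 0.09804 V
2. I_R2 = 0.004902 A
3. P_R1 = 0.02403 W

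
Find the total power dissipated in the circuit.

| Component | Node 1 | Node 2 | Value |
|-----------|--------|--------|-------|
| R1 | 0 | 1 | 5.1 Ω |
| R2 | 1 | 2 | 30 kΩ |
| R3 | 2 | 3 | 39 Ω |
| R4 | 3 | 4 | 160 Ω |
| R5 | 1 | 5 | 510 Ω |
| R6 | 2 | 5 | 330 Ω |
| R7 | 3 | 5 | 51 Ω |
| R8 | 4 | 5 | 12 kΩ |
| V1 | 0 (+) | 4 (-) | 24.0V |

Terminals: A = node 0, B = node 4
Nodal analysis, taking node 4 as the 0 V reference.
Source V1 fixes V_0 = 24 V.
KCL at each unknown node (sum of currents leaving = 0; resistances in Ω):
  Node 1: (V_1 - 24)/5.1 + (V_1 - V_2)/30000 + (V_1 - V_5)/510 = 0
  Node 2: (V_2 - V_1)/30000 + (V_2 - V_3)/39 + (V_2 - V_5)/330 = 0
  Node 3: (V_3 - V_2)/39 + (V_3 - 0)/160 + (V_3 - V_5)/51 = 0
  Node 5: (V_5 - V_1)/510 + (V_5 - V_2)/330 + (V_5 - V_3)/51 + (V_5 - 0)/12000 = 0
Collecting terms (coefficients in siemens):
  0.1981·V_1 - 0.00003333·V_2 - 0.001961·V_5 = 4.706
  0.0287·V_2 - 0.00003333·V_1 - 0.02564·V_3 - 0.00303·V_5 = 0
  0.0515·V_3 - 0.02564·V_2 - 0.01961·V_5 = 0
  0.02468·V_5 - 0.001961·V_1 - 0.00303·V_2 - 0.01961·V_3 = 0
Solving these 4 simultaneous equations (Gaussian elimination) gives:
  V_1 = 23.83 V, V_2 = 5.52 V, V_3 = 5.344 V, V_5 = 6.816 V
Power in each resistor, P = (ΔV)²/R:
  P_R1 = (24 - 23.83)²/5.1 = 0.005884 W
  P_R2 = (23.83 - 5.52)²/30000 = 0.01117 W
  P_R3 = (5.52 - 5.344)²/39 = 0.000802 W
  P_R4 = (5.344 - 0)²/160 = 0.1785 W
  P_R5 = (23.83 - 6.816)²/510 = 0.5674 W
  P_R6 = (5.52 - 6.816)²/330 = 0.005083 W
  P_R7 = (5.344 - 6.816)²/51 = 0.04249 W
  P_R8 = (0 - 6.816)²/12000 = 0.003871 W
P_total = P_R1 + P_R2 + P_R3 + P_R4 + P_R5 + P_R6 + P_R7 + P_R8 = 0.8152 W

Final answer: 0.8152 W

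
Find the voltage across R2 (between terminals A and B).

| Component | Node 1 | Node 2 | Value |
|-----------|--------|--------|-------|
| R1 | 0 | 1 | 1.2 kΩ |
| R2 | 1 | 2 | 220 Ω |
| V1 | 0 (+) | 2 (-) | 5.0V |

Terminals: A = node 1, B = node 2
R1 and R2 are in series across V1 (node 0 → node 1 → node 2), and the output A–B is taken across R2, so this is a voltage divider.
Series current: I = V1/(R1 + R2) = 5/(1200 + 220) = 5/1420 = 0.003521 A
V_R2 = I × R2 = V1 × R2/(R1 + R2) = 5 × 220/1420 = 0.7746 V

Final answer: 0.7746 V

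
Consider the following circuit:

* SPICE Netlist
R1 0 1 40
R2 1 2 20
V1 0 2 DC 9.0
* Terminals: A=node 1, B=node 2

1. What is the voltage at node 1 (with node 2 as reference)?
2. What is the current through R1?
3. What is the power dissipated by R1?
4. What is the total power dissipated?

Nodal analysis, taking node 2 as the 0 V reference.
Source V1 fixes V_0 = 9 V.
KCL at each unknown node (sum of currents leaving = 0; resistances in Ω):
  Node 1: (V_1 - 9)/40 + (V_1 - 0)/20 = 0
Collecting terms: 0.075 × V_1 = 0.225  =>  V_1 = 3 V
Part 1:
  Read off the nodal solution: V_1 = 3 V
Part 2:
  I_R1 = (V_0 - V_1)/R1 = (9 - 3)/40 = 0.15 A
  Magnitude: I_R1 = 0.15 A
Part 3:
  I_R1 = (V_0 - V_1)/R1 = (9 - 3)/40 = 0.15 A
  P_R1 = I_R1² × R1 = (0.15)² × 40 = 0.9 W
Part 4:
  Power in each resistor, P = (ΔV)²/R:
    P_R1 = (9 - 3)²/40 = 0.9 W
    P_R2 = (3 - 0)²/20 = 0.45 W
  P_total = P_R1 + P_R2 = 1.35 W

Final answers:
1. V_1 = 3 V
2. I_R1 = 0.15 A
3. P_R1 = 0.9 W
4. P_total = 1.35 W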